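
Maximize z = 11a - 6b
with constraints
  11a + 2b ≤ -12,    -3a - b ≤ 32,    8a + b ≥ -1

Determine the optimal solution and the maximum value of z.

a = 52/5, b = -316/5, maximum z = 2468/5

Vertices and z = 11a - 6b:
  (52/5, -316/5) → z = 2468/5
  (2, -17) → z = 124
  (31/5, -253/5) → z = 1859/5

At the optimal vertex, 11a + 2b = -12 and -3a - b = 32.
Solving simultaneously gives a = 52/5, b = -316/5.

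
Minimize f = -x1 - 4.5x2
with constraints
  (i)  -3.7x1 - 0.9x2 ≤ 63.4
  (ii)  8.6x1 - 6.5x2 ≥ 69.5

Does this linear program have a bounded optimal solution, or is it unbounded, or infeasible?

unbounded

From the feasible point (-34955/3179, -80239/3179), moving in the direction (6.5, 8.6) keeps every constraint satisfied while f decreases without bound.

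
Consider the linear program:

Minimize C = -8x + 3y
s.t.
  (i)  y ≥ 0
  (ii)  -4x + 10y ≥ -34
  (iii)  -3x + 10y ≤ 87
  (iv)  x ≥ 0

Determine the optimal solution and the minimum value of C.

Corner points and C = -8x + 3y:
  (17/2, 0) → C = -68
  (0, 0) → C = 0
  (121, 45) → C = -833
  (0, 87/10) → C = 261/10

x = 121, y = 45, minimum C = -833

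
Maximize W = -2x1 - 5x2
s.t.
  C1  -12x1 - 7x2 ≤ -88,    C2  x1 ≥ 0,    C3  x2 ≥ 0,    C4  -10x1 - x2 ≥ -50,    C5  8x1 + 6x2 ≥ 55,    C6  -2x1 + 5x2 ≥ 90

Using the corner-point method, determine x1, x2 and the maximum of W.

x1 = 0, x2 = 18, maximum W = -90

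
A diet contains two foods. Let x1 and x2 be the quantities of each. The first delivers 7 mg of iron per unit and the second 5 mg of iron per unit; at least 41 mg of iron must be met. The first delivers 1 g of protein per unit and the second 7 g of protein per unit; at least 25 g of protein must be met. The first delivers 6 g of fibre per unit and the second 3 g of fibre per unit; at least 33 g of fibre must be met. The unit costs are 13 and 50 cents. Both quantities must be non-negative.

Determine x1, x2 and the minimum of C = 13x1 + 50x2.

x1 = 4, x2 = 3, minimum C = 202

The feasible region is unbounded (it extends along (0, 1), (1, 0)), but C strictly increases along every unbounded feasible direction, so there is no improving ray and the minimum is attained at a vertex.

The optimum lies where x1 + 7x2 = 25 and 6x1 + 3x2 = 33.
Solving simultaneously gives x1 = 4, x2 = 3.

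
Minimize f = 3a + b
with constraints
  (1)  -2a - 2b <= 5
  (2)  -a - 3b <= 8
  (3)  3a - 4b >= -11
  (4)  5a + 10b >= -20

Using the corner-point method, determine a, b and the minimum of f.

a = -3, b = 1/2, minimum f = -17/2

The feasible region is unbounded (it extends along (3, -1), (4, 3)), but f strictly increases along every unbounded feasible direction, so there is no improving ray and the minimum is attained at a vertex.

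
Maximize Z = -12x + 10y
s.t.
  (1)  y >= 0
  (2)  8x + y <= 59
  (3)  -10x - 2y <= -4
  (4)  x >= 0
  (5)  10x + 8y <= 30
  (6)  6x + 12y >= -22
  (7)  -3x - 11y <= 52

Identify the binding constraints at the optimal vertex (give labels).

Vertices and Z = -12x + 10y:
  (2/5, 0) → Z = -24/5
  (3, 0) → Z = -36
  (0, 2) → Z = 20
  (0, 15/4) → Z = 75/2

The maximum is at (0, 15/4). Substituting into each constraint, equality holds for (4) and (5); the remaining constraints have slack.

(4) and (5)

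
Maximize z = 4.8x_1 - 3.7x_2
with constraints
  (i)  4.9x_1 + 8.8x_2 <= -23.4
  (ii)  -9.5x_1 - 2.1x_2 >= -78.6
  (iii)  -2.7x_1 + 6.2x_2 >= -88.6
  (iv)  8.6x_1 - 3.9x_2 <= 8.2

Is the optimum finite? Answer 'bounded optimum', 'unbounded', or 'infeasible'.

Vertices and z = 4.8x_1 - 3.7x_2:
  (-1910/9479, -24142/9479) → z = 400787/47395
  (-29470/4279, -73982/4279) → z = 661387/21395
The feasible region has finitely many vertices and no improving ray; the maximum is 661387/21395 at (-29470/4279, -73982/4279).

bounded optimum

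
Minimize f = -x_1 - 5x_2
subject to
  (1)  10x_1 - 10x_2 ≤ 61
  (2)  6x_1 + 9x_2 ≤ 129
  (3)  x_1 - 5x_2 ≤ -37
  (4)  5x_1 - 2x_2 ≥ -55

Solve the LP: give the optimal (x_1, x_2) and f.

x_1 = -79/19, x_2 = 325/19, minimum f = -1546/19

Feasible corners and f = -x_1 - 5x_2:
  (8, 9) → f = -53
  (-79/19, 325/19) → f = -1546/19
  (-201/23, 130/23) → f = -449/23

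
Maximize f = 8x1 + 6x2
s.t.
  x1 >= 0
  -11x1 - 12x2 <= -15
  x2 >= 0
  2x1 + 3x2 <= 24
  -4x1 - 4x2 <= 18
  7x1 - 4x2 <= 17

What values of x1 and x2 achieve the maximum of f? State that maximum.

x1 = 147/29, x2 = 134/29, maximum f = 1980/29

Extreme points and f = 8x1 + 6x2:
  (0, 5/4) → f = 15/2
  (0, 8) → f = 48
  (15/11, 0) → f = 120/11
  (17/7, 0) → f = 136/7
  (147/29, 134/29) → f = 1980/29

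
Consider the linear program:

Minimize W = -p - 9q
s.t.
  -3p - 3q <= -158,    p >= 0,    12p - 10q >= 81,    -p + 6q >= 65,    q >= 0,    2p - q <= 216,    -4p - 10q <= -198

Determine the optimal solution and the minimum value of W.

p = 2079/8, q = 1215/4, minimum W = -23949/8

Corner points and W = -p - 9q:
  (1823/66, 551/22) → W = -8350/33
  (251/7, 353/21) → W = -1310/7
  (2079/8, 1215/4) → W = -23949/8
  (1361/11, 346/11) → W = -4475/11

The optimum lies where 12p - 10q = 81 and 2p - q = 216.
Solving simultaneously gives p = 2079/8, q = 1215/4.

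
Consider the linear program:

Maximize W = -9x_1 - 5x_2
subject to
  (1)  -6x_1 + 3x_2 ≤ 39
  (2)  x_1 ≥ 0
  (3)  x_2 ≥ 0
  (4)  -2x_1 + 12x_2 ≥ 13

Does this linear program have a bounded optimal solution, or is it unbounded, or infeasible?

bounded optimum

Feasible corners and W = -9x_1 - 5x_2:
  (0, 13) → W = -65
  (0, 13/12) → W = -65/12
The feasible region has finitely many vertices and no improving ray; the maximum is -65/12 at (0, 13/12).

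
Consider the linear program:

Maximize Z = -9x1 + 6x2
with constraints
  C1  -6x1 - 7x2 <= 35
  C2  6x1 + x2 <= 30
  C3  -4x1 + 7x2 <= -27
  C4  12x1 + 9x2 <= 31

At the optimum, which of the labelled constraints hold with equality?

Extreme points and Z = -9x1 + 6x2:
  (245/36, -65/6) → Z = -505/4
  (-4/5, -151/35) → Z = -654/35
  (239/42, -29/7) → Z = -1065/14
  (23/6, -5/3) → Z = -89/2

The maximum is at (-4/5, -151/35). Substituting into each constraint, equality holds for C1 and C3; the remaining constraints have slack.

C1 and C3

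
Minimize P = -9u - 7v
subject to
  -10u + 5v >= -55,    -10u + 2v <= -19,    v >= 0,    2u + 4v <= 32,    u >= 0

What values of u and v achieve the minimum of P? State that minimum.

u = 38/5, v = 21/5, minimum P = -489/5

Vertices and P = -9u - 7v:
  (11/2, 0) → P = -99/2
  (38/5, 21/5) → P = -489/5
  (19/10, 0) → P = -171/10
  (35/11, 141/22) → P = -147/2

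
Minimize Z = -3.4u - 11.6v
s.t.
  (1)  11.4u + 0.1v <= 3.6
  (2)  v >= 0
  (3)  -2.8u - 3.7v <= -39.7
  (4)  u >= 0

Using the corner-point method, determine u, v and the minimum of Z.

Extreme points and Z = -3.4u - 11.6v:
  (187/838, 4425/419) → Z = -516479/4190
  (0, 36) → Z = -2088/5
  (0, 397/37) → Z = -23026/185

u = 0, v = 36, minimum Z = -417.6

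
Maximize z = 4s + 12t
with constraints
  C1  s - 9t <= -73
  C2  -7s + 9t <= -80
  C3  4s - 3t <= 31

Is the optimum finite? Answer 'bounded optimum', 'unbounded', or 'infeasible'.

infeasible

The boundaries s - 9t = -73 and -7s + 9t = -80 meet at (51/2, 197/18), but that point violates 4s - 3t ≤ 31. Every candidate vertex is excluded by some other constraint, so the feasible region is empty.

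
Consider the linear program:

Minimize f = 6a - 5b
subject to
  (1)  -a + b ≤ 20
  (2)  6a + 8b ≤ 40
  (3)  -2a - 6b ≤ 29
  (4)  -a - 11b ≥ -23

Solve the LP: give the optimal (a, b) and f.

Corner points and f = 6a - 5b:
  (-149/8, 11/8) → f = -949/8
  (-197/12, 43/12) → f = -1397/12
  (118/5, -127/10) → f = 2051/10
  (128/29, 49/29) → f = 523/29

a = -149/8, b = 11/8, minimum f = -949/8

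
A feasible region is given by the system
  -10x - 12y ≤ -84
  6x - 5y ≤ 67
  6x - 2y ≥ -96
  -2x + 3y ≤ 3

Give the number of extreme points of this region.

3

Of the 6 pairwise boundary intersections, those satisfying every inequality are:
  (612/61, -83/61)
  (4, 11/3)
  (27, 19)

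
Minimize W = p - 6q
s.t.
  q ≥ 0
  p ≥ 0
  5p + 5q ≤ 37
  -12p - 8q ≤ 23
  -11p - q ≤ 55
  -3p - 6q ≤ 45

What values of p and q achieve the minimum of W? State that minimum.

Extreme points and W = p - 6q:
  (0, 0) → W = 0
  (37/5, 0) → W = 37/5
  (0, 37/5) → W = -222/5

p = 0, q = 37/5, minimum W = -222/5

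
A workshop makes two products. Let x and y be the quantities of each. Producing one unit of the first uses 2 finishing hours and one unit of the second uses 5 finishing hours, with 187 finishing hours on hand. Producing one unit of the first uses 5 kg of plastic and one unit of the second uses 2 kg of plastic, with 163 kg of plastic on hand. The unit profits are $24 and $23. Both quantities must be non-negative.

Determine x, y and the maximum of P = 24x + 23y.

x = 21, y = 29, maximum P = 1171

Feasible corners and P = 24x + 23y:
  (0, 0) → P = 0
  (0, 187/5) → P = 4301/5
  (163/5, 0) → P = 3912/5
  (21, 29) → P = 1171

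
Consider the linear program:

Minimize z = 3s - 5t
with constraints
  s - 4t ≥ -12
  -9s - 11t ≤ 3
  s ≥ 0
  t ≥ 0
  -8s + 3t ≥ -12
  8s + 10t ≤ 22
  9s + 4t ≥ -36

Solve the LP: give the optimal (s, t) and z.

Feasible corners and z = 3s - 5t:
  (0, 0) → z = 0
  (0, 11/5) → z = -11
  (3/2, 0) → z = 9/2
  (93/52, 10/13) → z = 79/52

At the optimal vertex, s = 0 and 8s + 10t = 22.
Solving simultaneously gives s = 0, t = 11/5.

s = 0, t = 11/5, minimum z = -11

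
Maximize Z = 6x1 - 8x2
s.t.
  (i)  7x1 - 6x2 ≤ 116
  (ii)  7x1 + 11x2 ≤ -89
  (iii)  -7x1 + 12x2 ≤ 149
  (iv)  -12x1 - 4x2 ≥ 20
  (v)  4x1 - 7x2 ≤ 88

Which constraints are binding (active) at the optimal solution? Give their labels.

(iv) and (v)

Extreme points and Z = 6x1 - 8x2:
  (-2707/161, 60/23) → Z = -19602/161
  (17/13, -116/13) → Z = 1030/13
  (-2099, -1212) → Z = -2898
  (53/25, -284/25) → Z = 518/5

The maximum is at (53/25, -284/25). Substituting into each constraint, equality holds for (iv) and (v); the remaining constraints have slack.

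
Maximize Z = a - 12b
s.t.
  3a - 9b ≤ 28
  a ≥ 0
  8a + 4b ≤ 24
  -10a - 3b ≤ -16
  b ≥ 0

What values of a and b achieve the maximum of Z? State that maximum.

Extreme points and Z = a - 12b:
  (0, 6) → Z = -72
  (0, 16/3) → Z = -64
  (3, 0) → Z = 3
  (8/5, 0) → Z = 8/5

The binding constraints are 8a + 4b = 24 and b = 0.
Solving simultaneously gives a = 3, b = 0.

a = 3, b = 0, maximum Z = 3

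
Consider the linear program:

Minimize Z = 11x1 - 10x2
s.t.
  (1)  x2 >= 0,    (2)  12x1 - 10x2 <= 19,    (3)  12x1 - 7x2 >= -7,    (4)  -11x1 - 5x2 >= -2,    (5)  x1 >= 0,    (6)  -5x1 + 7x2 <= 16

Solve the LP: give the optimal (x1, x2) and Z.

Feasible corners and Z = 11x1 - 10x2:
  (2/11, 0) → Z = 2
  (0, 0) → Z = 0
  (0, 2/5) → Z = -4

At the optimal vertex, -11x1 - 5x2 = -2 and x1 = 0.
Solving simultaneously gives x1 = 0, x2 = 2/5.

x1 = 0, x2 = 2/5, minimum Z = -4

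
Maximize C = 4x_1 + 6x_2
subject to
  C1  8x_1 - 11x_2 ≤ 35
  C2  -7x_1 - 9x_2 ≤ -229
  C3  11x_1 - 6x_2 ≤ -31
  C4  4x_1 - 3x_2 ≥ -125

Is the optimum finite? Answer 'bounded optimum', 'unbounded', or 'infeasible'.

bounded optimum

Vertices and C = 4x_1 + 6x_2:
  (365/47, 912/47) → C = 6932/47
  (-146/19, 597/19) → C = 2998/19
  (73, 139) → C = 1126
The feasible region has finitely many vertices and no improving ray; the maximum is 1126 at (73, 139).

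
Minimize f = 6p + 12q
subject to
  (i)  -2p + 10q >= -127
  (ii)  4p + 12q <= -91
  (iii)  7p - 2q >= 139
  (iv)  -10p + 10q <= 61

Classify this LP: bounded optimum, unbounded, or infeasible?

The boundaries -2p + 10q = -127 and 4p + 12q = -91 meet at (307/32, -345/32), but that point violates 7p - 2q ≥ 139. Every candidate vertex is excluded by some other constraint, so the feasible region is empty.

infeasible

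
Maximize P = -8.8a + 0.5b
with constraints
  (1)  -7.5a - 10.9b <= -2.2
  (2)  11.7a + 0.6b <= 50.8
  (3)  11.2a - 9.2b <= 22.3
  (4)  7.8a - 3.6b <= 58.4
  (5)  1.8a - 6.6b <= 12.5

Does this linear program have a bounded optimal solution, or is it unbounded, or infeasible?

From the feasible point (26331/19108, -14261/19108), moving in the direction (-10.9, 7.5) keeps every constraint satisfied while P increases without bound.

unbounded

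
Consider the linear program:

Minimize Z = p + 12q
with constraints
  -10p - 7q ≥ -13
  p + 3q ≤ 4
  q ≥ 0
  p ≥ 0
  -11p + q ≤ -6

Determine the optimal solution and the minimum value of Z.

p = 6/11, q = 0, minimum Z = 6/11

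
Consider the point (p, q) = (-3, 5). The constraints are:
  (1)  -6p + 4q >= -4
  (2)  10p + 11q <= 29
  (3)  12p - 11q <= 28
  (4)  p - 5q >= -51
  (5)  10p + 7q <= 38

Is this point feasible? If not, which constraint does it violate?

feasible

(1): 38 ≥ -4 ✓
(2): 25 ≤ 29 ✓
(3): -91 ≤ 28 ✓
(4): -28 ≥ -51 ✓
(5): 5 ≤ 38 ✓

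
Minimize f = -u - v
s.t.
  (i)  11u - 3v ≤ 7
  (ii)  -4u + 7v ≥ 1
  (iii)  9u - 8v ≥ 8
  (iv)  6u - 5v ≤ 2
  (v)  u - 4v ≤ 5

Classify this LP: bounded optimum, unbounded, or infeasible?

infeasible

The boundaries 11u - 3v = 7 and -4u + 7v = 1 meet at (4/5, 3/5), but that point violates 9u - 8v ≥ 8. Every candidate vertex is excluded by some other constraint, so the feasible region is empty.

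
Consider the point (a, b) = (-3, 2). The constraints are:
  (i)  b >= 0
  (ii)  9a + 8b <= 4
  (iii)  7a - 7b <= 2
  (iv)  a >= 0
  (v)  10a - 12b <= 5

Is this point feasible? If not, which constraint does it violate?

Constraint (iv): a = -3, which is not ≥ 0. All other constraints are satisfied.

not feasible — violates (iv)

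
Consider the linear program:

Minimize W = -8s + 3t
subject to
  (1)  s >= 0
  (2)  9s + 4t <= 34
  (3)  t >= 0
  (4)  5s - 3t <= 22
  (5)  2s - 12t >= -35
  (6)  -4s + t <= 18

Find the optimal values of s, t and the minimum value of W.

s = 34/9, t = 0, minimum W = -272/9

Vertices and W = -8s + 3t:
  (0, 0) → W = 0
  (0, 35/12) → W = 35/4
  (34/9, 0) → W = -272/9
  (67/29, 383/116) → W = -995/116

At the optimal vertex, 9s + 4t = 34 and t = 0.
Solving simultaneously gives s = 34/9, t = 0.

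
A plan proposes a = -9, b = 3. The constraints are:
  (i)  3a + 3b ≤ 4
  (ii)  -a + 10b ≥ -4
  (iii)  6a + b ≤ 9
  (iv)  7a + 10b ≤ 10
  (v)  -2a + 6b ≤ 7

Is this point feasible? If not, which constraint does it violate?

Constraint (v): -2a + 6b = 36, which is not ≤ 7. All other constraints are satisfied.

not feasible — violates (v)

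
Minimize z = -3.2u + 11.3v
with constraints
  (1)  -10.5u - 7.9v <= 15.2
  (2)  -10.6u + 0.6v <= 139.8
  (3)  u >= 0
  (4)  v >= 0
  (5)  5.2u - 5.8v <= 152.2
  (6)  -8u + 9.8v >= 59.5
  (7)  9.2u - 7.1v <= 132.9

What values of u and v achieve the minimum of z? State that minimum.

Vertices and z = -3.2u + 11.3v:
  (0, 233) → z = 26329/10
  (0, 85/14) → z = 1921/28
  (172487/3336, 40265/834) → z = 1056683/2780
The feasible region is unbounded (it extends along (3, 53), (71, 92)), but z strictly increases along every unbounded feasible direction, so there is no improving ray and the minimum is attained at a vertex.

u = 0, v = 85/14, minimum z = 1921/28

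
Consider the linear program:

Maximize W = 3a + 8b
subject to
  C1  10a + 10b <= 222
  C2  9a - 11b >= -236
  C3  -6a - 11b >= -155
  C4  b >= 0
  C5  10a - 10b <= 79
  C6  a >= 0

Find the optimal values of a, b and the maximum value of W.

a = 0, b = 155/11, maximum W = 1240/11

The binding constraints are -6a - 11b = -155 and a = 0.
Solving simultaneously gives a = 0, b = 155/11.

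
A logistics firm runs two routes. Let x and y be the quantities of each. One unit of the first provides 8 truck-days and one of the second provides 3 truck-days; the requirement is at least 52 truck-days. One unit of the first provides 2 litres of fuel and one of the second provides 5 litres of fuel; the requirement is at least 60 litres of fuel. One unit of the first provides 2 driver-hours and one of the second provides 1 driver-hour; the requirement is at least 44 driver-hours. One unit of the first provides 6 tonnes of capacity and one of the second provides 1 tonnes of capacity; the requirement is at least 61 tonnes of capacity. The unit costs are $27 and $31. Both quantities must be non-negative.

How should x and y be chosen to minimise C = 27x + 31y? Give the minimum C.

x = 20, y = 4, minimum C = 664

Corner points and C = 27x + 31y:
  (0, 61) → C = 1891
  (30, 0) → C = 810
  (20, 4) → C = 664
  (17/4, 71/2) → C = 4861/4
The feasible region is unbounded (it extends along (0, 1), (1, 0)), but C strictly increases along every unbounded feasible direction, so there is no improving ray and the minimum is attained at a vertex.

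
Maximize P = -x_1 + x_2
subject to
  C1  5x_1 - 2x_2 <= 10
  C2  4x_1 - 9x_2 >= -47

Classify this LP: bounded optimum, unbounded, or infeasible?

From the feasible point (184/37, 275/37), moving in the direction (-9, -4) keeps every constraint satisfied while P increases without bound.

unbounded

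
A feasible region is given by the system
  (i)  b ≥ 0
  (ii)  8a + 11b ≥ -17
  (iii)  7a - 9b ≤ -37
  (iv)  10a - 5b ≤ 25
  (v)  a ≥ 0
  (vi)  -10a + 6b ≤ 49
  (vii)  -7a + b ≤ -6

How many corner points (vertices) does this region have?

Pairwise boundary intersections that survive every other constraint:
  (82/11, 109/11)
  (13/8, 43/8)
  (79/2, 74)
  (85/32, 403/32)

4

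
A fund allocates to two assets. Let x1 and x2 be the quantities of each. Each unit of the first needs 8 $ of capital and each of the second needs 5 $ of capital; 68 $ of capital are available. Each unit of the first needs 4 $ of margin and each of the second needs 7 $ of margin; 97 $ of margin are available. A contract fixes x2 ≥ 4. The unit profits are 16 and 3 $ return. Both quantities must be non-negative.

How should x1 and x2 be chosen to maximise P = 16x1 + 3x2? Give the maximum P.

Vertices and P = 16x1 + 3x2:
  (0, 68/5) → P = 204/5
  (0, 4) → P = 12
  (6, 4) → P = 108

x1 = 6, x2 = 4, maximum P = 108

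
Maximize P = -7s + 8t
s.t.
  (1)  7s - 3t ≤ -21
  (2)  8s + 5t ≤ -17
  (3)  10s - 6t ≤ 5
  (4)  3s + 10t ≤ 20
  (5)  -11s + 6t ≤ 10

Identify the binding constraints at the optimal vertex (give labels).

Corner points and P = -7s + 8t:
  (-47/4, -245/12) → P = -973/12
  (-32/3, -161/9) → P = -616/9
  (-15, -155/6) → P = -305/3

The maximum is at (-32/3, -161/9). Substituting into each constraint, equality holds for (1) and (5); the remaining constraints have slack.

(1) and (5)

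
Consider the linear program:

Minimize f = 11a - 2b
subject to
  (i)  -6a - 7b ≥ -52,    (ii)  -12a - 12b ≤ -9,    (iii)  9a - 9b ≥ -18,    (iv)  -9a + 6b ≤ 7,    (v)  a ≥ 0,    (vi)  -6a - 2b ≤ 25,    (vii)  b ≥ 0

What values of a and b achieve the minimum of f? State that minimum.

a = 0, b = 7/6, minimum f = -7/3

Feasible corners and f = 11a - 2b:
  (38/13, 64/13) → f = 290/13
  (26/3, 0) → f = 286/3
  (0, 3/4) → f = -3/2
  (3/4, 0) → f = 33/4
  (5/3, 11/3) → f = 11
  (0, 7/6) → f = -7/3

The binding constraints are -9a + 6b = 7 and a = 0.
Solving simultaneously gives a = 0, b = 7/6.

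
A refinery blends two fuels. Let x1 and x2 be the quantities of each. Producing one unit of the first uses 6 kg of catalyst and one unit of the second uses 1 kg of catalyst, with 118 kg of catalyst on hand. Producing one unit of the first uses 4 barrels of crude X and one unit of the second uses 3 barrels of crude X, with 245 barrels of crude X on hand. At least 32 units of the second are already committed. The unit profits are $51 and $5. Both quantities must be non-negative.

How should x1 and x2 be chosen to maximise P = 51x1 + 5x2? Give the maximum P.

Corner points and P = 51x1 + 5x2:
  (0, 245/3) → P = 1225/3
  (0, 32) → P = 160
  (109/14, 499/7) → P = 1507/2
  (43/3, 32) → P = 891

x1 = 43/3, x2 = 32, maximum P = 891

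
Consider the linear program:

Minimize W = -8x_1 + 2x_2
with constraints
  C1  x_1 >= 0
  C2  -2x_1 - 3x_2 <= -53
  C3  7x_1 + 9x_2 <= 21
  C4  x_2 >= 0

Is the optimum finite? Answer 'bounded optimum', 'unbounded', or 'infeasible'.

infeasible

The boundaries x_1 = 0 and -2x_1 - 3x_2 = -53 meet at (0, 53/3), but that point violates 7x_1 + 9x_2 ≤ 21. Every candidate vertex is excluded by some other constraint, so the feasible region is empty.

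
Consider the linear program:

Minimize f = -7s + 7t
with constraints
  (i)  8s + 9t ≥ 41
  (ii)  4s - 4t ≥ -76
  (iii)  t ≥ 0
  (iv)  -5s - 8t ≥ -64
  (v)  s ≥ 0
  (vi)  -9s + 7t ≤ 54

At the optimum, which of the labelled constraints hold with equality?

(iii) and (iv)

Vertices and f = -7s + 7t:
  (41/8, 0) → f = -287/8
  (0, 41/9) → f = 287/9
  (64/5, 0) → f = -448/5
  (16/107, 846/107) → f = 5810/107
  (0, 54/7) → f = 54

The minimum is at (64/5, 0). Substituting into each constraint, equality holds for (iii) and (iv); the remaining constraints have slack.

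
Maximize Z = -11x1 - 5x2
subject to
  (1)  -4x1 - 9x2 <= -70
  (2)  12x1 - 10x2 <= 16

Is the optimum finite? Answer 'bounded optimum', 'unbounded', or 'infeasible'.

From the feasible point (211/37, 194/37), moving in the direction (-9, 4) keeps every constraint satisfied while Z increases without bound.

unbounded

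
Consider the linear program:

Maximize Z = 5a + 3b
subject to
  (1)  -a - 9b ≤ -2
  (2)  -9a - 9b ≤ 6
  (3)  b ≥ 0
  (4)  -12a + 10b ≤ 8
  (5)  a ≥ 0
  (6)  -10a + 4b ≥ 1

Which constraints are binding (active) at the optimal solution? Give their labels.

(4) and (6)

Vertices and Z = 5a + 3b:
  (0, 4/5) → Z = 12/5
  (11/26, 17/13) → Z = 157/26
  (0, 1/4) → Z = 3/4

The maximum is at (11/26, 17/13). Substituting into each constraint, equality holds for (4) and (6); the remaining constraints have slack.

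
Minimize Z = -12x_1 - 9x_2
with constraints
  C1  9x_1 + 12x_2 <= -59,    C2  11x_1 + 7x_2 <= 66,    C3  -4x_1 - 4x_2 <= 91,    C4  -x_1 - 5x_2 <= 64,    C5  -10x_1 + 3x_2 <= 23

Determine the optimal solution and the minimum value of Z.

At the optimal vertex, 9x_1 + 12x_2 = -59 and -x_1 - 5x_2 = 64.
Solving simultaneously gives x_1 = 43/3, x_2 = -47/3.

x_1 = 43/3, x_2 = -47/3, minimum Z = -31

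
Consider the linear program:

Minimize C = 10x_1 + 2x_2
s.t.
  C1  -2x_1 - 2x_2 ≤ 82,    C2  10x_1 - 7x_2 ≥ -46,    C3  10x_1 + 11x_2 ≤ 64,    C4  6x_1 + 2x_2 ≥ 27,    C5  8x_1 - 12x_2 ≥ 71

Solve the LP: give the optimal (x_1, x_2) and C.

x_1 = 233/44, x_2 = -105/44, minimum C = 530/11

Corner points and C = 10x_1 + 2x_2:
  (109/4, -273/4) → C = 136
  (1549/208, -99/104) → C = 7547/104
  (233/44, -105/44) → C = 530/11
The feasible region is unbounded (it extends along (1, -1), (11, -10)), but C strictly increases along every unbounded feasible direction, so there is no improving ray and the minimum is attained at a vertex.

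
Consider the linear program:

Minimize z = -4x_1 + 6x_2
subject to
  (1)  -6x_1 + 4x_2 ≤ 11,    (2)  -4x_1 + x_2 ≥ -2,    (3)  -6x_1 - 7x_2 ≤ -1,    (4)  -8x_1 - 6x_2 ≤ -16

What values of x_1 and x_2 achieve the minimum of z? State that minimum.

x_1 = 7/8, x_2 = 3/2, minimum z = 11/2

At the optimal vertex, -4x_1 + x_2 = -2 and -8x_1 - 6x_2 = -16.
Solving simultaneously gives x_1 = 7/8, x_2 = 3/2.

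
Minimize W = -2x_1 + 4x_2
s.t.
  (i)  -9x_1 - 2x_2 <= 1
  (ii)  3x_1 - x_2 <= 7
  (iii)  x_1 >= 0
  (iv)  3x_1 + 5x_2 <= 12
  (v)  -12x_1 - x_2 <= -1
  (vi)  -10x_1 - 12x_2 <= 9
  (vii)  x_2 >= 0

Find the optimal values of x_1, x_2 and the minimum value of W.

x_1 = 7/3, x_2 = 0, minimum W = -14/3

Feasible corners and W = -2x_1 + 4x_2:
  (47/18, 5/6) → W = -17/9
  (7/3, 0) → W = -14/3
  (0, 12/5) → W = 48/5
  (0, 1) → W = 4
  (1/12, 0) → W = -1/6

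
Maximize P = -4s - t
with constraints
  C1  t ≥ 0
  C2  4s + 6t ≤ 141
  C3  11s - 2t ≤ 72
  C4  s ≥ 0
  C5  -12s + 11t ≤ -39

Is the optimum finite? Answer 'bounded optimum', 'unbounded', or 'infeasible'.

Corner points and P = -4s - t:
  (72/11, 0) → P = -288/11
  (13/4, 0) → P = -13
  (714/97, 435/97) → P = -3291/97
The feasible region has finitely many vertices and no improving ray; the maximum is -13 at (13/4, 0).

bounded optimum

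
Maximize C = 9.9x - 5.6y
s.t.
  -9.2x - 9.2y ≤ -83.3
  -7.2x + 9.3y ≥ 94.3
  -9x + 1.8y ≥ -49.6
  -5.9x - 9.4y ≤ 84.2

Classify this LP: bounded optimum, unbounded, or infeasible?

bounded optimum

Feasible corners and C = 9.9x - 5.6y:
  (-9287/15180, 36683/3795) → C = -79447/1320
  (10517/1179, 2233/131) → C = -9361/1310
The feasible region has finitely many vertices and no improving ray; the maximum is -9361/1310 at (10517/1179, 2233/131).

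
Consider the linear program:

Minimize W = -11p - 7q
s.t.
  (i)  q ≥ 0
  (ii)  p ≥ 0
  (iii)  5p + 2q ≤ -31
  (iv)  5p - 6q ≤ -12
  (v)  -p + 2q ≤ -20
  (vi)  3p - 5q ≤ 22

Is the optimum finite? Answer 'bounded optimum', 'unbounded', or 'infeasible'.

The boundaries -p + 2q = -20 and 3p - 5q = 22 meet at (-56, -38), but that point violates q ≥ 0. Every candidate vertex is excluded by some other constraint, so the feasible region is empty.

infeasible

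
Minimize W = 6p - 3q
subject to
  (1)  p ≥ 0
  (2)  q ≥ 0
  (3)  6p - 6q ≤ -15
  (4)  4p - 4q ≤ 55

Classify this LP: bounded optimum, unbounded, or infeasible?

unbounded

From the feasible point (0, 5/2), moving in the direction (0, 1) keeps every constraint satisfied while W decreases without bound.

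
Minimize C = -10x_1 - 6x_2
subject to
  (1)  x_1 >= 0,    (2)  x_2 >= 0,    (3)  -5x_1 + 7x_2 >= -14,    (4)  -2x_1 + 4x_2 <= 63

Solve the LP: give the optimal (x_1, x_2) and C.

Vertices and C = -10x_1 - 6x_2:
  (0, 0) → C = 0
  (0, 63/4) → C = -189/2
  (14/5, 0) → C = -28
  (497/6, 343/6) → C = -3514/3

x_1 = 497/6, x_2 = 343/6, minimum C = -3514/3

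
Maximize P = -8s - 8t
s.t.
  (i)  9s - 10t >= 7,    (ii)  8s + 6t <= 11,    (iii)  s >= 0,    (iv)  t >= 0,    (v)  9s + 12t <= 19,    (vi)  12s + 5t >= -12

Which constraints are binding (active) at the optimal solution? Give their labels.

(i) and (iv)

Extreme points and P = -8s - 8t:
  (76/67, 43/134) → P = -780/67
  (7/9, 0) → P = -56/9
  (11/8, 0) → P = -11

The maximum is at (7/9, 0). Substituting into each constraint, equality holds for (i) and (iv); the remaining constraints have slack.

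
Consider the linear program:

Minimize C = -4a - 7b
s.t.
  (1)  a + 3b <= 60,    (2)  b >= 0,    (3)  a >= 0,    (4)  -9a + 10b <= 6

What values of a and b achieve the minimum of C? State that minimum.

a = 60, b = 0, minimum C = -240

Vertices and C = -4a - 7b:
  (60, 0) → C = -240
  (582/37, 546/37) → C = -6150/37
  (0, 0) → C = 0
  (0, 3/5) → C = -21/5

The binding constraints are a + 3b = 60 and b = 0.
Solving simultaneously gives a = 60, b = 0.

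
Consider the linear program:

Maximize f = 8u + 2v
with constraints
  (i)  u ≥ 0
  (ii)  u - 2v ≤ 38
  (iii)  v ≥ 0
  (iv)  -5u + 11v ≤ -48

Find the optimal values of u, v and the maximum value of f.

u = 322, v = 142, maximum f = 2860

Vertices and f = 8u + 2v:
  (38, 0) → f = 304
  (322, 142) → f = 2860
  (48/5, 0) → f = 384/5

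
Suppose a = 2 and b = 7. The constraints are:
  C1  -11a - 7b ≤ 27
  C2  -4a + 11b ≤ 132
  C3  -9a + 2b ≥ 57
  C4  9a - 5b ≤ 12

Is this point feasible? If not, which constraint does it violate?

not feasible — violates C3

Constraint C3: -9a + 2b = -4, which is not ≥ 57. All other constraints are satisfied.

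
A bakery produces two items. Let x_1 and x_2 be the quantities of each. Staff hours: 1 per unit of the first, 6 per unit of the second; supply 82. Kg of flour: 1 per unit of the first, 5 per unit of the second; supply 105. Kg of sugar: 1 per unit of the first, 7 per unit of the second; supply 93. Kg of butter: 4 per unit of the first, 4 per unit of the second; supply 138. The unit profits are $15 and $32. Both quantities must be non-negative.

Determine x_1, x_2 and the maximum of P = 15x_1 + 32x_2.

x_1 = 25, x_2 = 19/2, maximum P = 679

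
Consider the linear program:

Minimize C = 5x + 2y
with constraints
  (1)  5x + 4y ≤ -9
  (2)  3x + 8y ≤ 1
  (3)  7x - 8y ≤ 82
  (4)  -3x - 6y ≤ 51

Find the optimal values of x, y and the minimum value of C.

x = -69, y = 26, minimum C = -293

At the optimal vertex, 3x + 8y = 1 and -3x - 6y = 51.
Solving simultaneously gives x = -69, y = 26.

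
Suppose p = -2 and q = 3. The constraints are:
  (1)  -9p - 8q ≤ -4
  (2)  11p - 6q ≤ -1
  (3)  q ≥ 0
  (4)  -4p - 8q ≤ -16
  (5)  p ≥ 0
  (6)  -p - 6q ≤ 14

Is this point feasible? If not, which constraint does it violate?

not feasible — violates (5)

Constraint (5): p = -2, which is not ≥ 0. All other constraints are satisfied.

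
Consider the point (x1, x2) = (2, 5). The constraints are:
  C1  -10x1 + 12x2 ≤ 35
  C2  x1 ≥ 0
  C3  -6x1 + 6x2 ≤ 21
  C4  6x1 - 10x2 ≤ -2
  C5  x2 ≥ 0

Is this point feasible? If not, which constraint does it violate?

not feasible — violates C1

Constraint C1: -10x1 + 12x2 = 40, which is not ≤ 35. All other constraints are satisfied.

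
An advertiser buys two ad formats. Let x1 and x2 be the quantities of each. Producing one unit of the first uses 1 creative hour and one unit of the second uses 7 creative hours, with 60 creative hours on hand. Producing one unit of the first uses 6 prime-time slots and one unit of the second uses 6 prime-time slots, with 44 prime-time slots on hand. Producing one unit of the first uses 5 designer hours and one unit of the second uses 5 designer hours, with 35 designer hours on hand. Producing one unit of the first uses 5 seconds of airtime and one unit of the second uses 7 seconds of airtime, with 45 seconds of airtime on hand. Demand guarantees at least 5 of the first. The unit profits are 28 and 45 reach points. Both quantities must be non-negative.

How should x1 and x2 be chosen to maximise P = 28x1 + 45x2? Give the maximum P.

The optimum lies where 5x1 + 5x2 = 35 and x1 = 5.
Solving simultaneously gives x1 = 5, x2 = 2.

x1 = 5, x2 = 2, maximum P = 230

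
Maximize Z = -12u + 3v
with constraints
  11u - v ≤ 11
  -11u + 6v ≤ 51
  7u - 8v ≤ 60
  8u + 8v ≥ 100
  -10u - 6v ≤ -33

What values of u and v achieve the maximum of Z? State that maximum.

u = 24/17, v = 377/34, maximum Z = 555/34

Extreme points and Z = -12u + 3v:
  (117/55, 62/5) → Z = 642/55
  (47/24, 253/24) → Z = 65/8
  (24/17, 377/34) → Z = 555/34

At the optimal vertex, -11u + 6v = 51 and 8u + 8v = 100.
Solving simultaneously gives u = 24/17, v = 377/34.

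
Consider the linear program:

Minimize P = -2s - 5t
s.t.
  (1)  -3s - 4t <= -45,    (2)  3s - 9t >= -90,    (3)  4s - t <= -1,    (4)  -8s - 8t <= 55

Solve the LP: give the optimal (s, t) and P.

The binding constraints are 3s - 9t = -90 and 4s - t = -1.
Solving simultaneously gives s = 27/11, t = 119/11.

s = 27/11, t = 119/11, minimum P = -59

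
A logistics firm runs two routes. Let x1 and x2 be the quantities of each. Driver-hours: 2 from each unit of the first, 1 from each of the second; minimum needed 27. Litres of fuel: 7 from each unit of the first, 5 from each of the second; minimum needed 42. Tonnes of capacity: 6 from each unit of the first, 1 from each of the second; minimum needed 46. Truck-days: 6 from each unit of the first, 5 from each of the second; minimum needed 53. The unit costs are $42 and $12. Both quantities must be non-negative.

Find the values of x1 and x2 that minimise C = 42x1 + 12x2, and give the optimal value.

Corner points and C = 42x1 + 12x2:
  (0, 46) → C = 552
  (27/2, 0) → C = 567
  (19/4, 35/2) → C = 819/2
The feasible region is unbounded (it extends along (0, 1), (1, 0)), but C strictly increases along every unbounded feasible direction, so there is no improving ray and the minimum is attained at a vertex.

x1 = 19/4, x2 = 35/2, minimum C = 819/2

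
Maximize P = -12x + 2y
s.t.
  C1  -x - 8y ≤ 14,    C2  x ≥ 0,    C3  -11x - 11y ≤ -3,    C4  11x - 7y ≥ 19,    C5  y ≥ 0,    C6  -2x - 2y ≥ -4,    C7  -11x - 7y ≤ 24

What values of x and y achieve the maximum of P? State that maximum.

Vertices and P = -12x + 2y:
  (19/11, 0) → P = -228/11
  (11/6, 1/6) → P = -65/3
  (2, 0) → P = -24

x = 19/11, y = 0, maximum P = -228/11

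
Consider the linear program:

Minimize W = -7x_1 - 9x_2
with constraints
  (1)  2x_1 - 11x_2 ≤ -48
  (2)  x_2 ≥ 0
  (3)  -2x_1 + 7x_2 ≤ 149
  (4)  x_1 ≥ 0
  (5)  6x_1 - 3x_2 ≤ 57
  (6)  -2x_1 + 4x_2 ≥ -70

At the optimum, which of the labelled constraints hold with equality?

(3) and (5)

Feasible corners and W = -7x_1 - 9x_2:
  (0, 48/11) → W = -432/11
  (257/20, 67/10) → W = -601/4
  (0, 149/7) → W = -1341/7
  (47/2, 28) → W = -833/2

The minimum is at (47/2, 28). Substituting into each constraint, equality holds for (3) and (5); the remaining constraints have slack.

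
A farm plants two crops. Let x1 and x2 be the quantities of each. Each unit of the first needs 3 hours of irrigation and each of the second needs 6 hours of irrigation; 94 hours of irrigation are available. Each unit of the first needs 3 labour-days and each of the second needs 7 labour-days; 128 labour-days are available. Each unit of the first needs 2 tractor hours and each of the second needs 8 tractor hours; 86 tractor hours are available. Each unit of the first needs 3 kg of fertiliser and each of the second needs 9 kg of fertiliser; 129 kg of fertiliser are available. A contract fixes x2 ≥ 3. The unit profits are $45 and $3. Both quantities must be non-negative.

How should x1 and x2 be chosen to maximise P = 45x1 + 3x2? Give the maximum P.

Vertices and P = 45x1 + 3x2:
  (0, 43/4) → P = 129/4
  (0, 3) → P = 9
  (59/3, 35/6) → P = 1805/2
  (76/3, 3) → P = 1149

x1 = 76/3, x2 = 3, maximum P = 1149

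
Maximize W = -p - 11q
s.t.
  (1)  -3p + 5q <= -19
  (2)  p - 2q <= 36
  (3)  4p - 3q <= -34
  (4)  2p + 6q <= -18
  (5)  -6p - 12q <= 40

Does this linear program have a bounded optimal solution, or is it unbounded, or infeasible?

infeasible

The boundaries -3p + 5q = -19 and p - 2q = 36 meet at (-142, -89), but that point violates -6p - 12q ≤ 40. Every candidate vertex is excluded by some other constraint, so the feasible region is empty.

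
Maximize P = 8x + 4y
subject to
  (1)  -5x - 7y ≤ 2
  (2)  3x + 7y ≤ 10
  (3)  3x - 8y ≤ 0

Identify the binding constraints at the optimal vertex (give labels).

(2) and (3)

Vertices and P = 8x + 4y:
  (-6, 4) → P = -32
  (-16/61, -6/61) → P = -152/61
  (16/9, 2/3) → P = 152/9

The maximum is at (16/9, 2/3). Substituting into each constraint, equality holds for (2) and (3); the remaining constraints have slack.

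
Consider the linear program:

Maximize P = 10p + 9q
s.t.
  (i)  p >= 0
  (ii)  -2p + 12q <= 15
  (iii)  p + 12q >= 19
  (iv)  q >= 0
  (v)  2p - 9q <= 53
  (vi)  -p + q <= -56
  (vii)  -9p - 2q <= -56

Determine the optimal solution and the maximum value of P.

p = 257/2, q = 68/3, maximum P = 1489

The optimum lies where -2p + 12q = 15 and 2p - 9q = 53.
Solving simultaneously gives p = 257/2, q = 68/3.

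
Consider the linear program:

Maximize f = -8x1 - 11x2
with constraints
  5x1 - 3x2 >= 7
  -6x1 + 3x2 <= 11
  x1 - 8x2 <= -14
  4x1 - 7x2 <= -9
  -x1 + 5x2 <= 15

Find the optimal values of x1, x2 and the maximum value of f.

Extreme points and f = -8x1 - 11x2:
  (76/23, 73/23) → f = -1411/23
  (40/11, 41/11) → f = -771/11
  (60/13, 51/13) → f = -1041/13

At the optimal vertex, 5x1 - 3x2 = 7 and 4x1 - 7x2 = -9.
Solving simultaneously gives x1 = 76/23, x2 = 73/23.

x1 = 76/23, x2 = 73/23, maximum f = -1411/23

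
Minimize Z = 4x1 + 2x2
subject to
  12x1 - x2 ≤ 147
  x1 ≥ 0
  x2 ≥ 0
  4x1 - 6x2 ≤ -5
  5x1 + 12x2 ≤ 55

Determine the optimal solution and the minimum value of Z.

Extreme points and Z = 4x1 + 2x2:
  (0, 5/6) → Z = 5/3
  (0, 55/12) → Z = 55/6
  (45/13, 245/78) → Z = 785/39

The binding constraints are x1 = 0 and 4x1 - 6x2 = -5.
Solving simultaneously gives x1 = 0, x2 = 5/6.

x1 = 0, x2 = 5/6, minimum Z = 5/3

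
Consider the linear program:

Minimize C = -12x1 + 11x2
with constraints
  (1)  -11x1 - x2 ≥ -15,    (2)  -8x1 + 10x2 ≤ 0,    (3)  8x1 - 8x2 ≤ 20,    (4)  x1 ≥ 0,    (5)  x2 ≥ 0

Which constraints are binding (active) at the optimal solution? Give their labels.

Vertices and C = -12x1 + 11x2:
  (75/59, 60/59) → C = -240/59
  (15/11, 0) → C = -180/11
  (0, 0) → C = 0

The minimum is at (15/11, 0). Substituting into each constraint, equality holds for (1) and (5); the remaining constraints have slack.

(1) and (5)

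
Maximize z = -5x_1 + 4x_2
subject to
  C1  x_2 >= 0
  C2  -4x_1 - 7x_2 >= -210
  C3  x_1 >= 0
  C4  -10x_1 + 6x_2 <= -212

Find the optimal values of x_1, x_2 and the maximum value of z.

Corner points and z = -5x_1 + 4x_2:
  (105/2, 0) → z = -525/2
  (106/5, 0) → z = -106
  (1372/47, 626/47) → z = -4356/47

The binding constraints are -4x_1 - 7x_2 = -210 and -10x_1 + 6x_2 = -212.
Solving simultaneously gives x_1 = 1372/47, x_2 = 626/47.

x_1 = 1372/47, x_2 = 626/47, maximum z = -4356/47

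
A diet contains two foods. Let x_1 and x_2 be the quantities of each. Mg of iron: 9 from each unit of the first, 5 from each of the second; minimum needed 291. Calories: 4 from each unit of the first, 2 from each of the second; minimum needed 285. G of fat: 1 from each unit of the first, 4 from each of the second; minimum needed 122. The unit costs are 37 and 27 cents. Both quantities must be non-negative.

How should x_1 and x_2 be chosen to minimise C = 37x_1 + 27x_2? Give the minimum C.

x_1 = 64, x_2 = 29/2, minimum C = 5519/2

The feasible region is unbounded (it extends along (0, 1), (1, 0)), but C strictly increases along every unbounded feasible direction, so there is no improving ray and the minimum is attained at a vertex.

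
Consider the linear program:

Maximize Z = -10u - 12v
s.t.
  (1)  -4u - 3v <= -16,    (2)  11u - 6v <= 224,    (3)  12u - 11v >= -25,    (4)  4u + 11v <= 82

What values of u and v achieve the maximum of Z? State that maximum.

Vertices and Z = -10u - 12v:
  (256/19, -240/19) → Z = 320/19
  (101/80, 73/20) → Z = -2257/40
  (2956/145, 6/145) → Z = -29632/145
  (57/16, 271/44) → Z = -9639/88

At the optimal vertex, -4u - 3v = -16 and 11u - 6v = 224.
Solving simultaneously gives u = 256/19, v = -240/19.

u = 256/19, v = -240/19, maximum Z = 320/19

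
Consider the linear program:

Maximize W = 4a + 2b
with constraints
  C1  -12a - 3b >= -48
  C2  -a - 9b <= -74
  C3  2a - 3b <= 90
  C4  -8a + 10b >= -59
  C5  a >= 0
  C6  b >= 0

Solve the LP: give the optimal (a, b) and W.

Feasible corners and W = 4a + 2b:
  (2, 8) → W = 24
  (0, 16) → W = 32
  (0, 74/9) → W = 148/9

a = 0, b = 16, maximum W = 32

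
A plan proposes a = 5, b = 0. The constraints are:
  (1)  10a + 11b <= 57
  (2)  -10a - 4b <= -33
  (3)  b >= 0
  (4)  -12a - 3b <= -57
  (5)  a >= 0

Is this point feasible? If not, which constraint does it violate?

(1): 50 ≤ 57 ✓
(2): -50 ≤ -33 ✓
(3): 0 ≥ 0 ✓
(4): -60 ≤ -57 ✓
(5): 5 ≥ 0 ✓

feasible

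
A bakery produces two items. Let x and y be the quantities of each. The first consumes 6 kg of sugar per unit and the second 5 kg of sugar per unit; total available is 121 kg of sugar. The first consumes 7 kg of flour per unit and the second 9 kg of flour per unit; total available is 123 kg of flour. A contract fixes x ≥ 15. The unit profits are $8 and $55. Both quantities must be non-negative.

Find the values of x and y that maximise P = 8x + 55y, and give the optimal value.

Feasible corners and P = 8x + 55y:
  (123/7, 0) → P = 984/7
  (15, 0) → P = 120
  (15, 2) → P = 230

x = 15, y = 2, maximum P = 230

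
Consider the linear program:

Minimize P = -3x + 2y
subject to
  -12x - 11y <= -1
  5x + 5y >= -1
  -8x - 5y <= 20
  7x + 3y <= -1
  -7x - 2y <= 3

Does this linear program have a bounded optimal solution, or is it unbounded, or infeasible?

Extreme points and P = -3x + 2y:
  (-14/41, 19/41) → P = 80/41
  (-35/53, 43/53) → P = 191/53
  (-1, 2) → P = 7
The feasible region has finitely many vertices and no improving ray; the minimum is 80/41 at (-14/41, 19/41).

bounded optimum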